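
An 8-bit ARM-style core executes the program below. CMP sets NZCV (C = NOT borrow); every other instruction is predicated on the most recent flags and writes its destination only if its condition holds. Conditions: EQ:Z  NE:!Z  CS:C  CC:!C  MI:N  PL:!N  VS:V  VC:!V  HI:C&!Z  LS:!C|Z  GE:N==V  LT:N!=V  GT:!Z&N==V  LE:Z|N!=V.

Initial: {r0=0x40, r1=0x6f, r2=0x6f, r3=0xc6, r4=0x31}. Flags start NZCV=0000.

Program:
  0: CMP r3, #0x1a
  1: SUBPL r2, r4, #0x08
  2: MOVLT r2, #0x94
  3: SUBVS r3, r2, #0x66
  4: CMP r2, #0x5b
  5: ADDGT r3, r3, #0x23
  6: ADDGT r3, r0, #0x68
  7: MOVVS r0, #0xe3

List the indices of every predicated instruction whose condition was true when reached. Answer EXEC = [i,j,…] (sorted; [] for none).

[0] flags=1010 → (cmp)
[1] flags=1010 PL?F → skip
[2] flags=1010 LT?T → r2=0x94
[3] flags=1010 VS?F → skip
[4] flags=0011 → (cmp)
[5] flags=0011 GT?F → skip
[6] flags=0011 GT?F → skip
[7] flags=0011 VS?T → r0=0xe3

EXEC = [2,7]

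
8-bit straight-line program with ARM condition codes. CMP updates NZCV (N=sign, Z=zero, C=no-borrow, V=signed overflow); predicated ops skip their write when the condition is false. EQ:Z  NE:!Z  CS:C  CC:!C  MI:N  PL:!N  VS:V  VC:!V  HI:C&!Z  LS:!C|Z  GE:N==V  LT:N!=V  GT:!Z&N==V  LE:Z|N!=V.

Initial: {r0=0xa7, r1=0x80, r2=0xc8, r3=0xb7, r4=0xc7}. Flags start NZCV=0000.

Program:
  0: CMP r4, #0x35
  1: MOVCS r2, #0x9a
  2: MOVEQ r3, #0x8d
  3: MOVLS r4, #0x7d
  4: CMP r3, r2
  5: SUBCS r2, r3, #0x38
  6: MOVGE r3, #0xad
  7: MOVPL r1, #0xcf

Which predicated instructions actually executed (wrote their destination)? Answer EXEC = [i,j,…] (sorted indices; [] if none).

EXEC = [1,5,6,7]

0: ✓ CMP  NZCV=1010
1: ✓ MOVCS  r2←0x9a
2: · MOVEQ
3: · MOVLS
4: ✓ CMP  NZCV=0010
5: ✓ SUBCS  r2←0x7f
6: ✓ MOVGE  r3←0xad
7: ✓ MOVPL  r1←0xcf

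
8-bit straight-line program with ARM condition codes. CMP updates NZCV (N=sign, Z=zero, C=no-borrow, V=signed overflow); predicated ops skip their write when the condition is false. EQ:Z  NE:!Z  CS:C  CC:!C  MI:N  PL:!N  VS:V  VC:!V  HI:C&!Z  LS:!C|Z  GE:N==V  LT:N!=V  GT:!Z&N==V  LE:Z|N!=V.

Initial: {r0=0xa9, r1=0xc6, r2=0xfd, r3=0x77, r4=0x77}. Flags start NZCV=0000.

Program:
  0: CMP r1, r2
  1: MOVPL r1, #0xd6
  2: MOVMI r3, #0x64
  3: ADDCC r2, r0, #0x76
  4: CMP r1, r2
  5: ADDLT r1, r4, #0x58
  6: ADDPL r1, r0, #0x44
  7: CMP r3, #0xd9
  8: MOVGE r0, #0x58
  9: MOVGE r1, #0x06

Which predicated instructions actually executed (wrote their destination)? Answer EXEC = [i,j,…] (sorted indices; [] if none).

[0] flags=1000 → (cmp)
[1] flags=1000 PL?F → skip
[2] flags=1000 MI?T → r3=0x64
[3] flags=1000 CC?T → r2=0x1f
[4] flags=1010 → (cmp)
[5] flags=1010 LT?T → r1=0xcf
[6] flags=1010 PL?F → skip
[7] flags=1001 → (cmp)
[8] flags=1001 GE?T → r0=0x58
[9] flags=1001 GE?T → r1=0x06

EXEC = [2,3,5,8,9]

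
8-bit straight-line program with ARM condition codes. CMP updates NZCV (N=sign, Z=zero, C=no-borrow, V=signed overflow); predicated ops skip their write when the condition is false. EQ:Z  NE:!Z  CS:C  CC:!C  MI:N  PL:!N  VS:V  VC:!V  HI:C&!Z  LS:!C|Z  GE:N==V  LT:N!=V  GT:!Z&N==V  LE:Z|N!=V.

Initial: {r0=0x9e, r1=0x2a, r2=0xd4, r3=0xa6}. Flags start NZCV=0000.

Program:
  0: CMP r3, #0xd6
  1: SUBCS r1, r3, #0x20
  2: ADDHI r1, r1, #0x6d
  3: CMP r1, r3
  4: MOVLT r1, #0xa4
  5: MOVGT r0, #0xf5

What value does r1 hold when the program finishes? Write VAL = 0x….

[0] flags=1000 → (cmp)
[1] flags=1000 CS?F → skip
[2] flags=1000 HI?F → skip
[3] flags=1001 → (cmp)
[4] flags=1001 LT?F → skip
[5] flags=1001 GT?T → r0=0xf5

VAL = 0x2a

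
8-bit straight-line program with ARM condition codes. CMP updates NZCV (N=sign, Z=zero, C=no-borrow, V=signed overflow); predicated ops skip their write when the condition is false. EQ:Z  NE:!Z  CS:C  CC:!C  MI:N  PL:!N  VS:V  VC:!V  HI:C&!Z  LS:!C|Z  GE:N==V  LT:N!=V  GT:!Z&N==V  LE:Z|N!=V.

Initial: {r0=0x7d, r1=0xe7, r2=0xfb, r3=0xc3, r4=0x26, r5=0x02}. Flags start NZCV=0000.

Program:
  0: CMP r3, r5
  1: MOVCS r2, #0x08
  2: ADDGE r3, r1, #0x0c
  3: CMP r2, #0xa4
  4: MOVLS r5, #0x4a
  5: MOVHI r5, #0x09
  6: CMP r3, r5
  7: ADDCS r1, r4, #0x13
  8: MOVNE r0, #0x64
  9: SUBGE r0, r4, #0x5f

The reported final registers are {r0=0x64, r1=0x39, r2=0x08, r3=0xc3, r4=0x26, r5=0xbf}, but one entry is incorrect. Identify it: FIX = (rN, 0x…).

FIX = (r5, 0x4a)

[0] flags=1010 → (cmp)
[1] flags=1010 CS?T → r2=0x08
[2] flags=1010 GE?F → skip
[3] flags=0000 → (cmp)
[4] flags=0000 LS?T → r5=0x4a
[5] flags=0000 HI?F → skip
[6] flags=0011 → (cmp)
[7] flags=0011 CS?T → r1=0x39
[8] flags=0011 NE?T → r0=0x64
[9] flags=0011 GE?F → skip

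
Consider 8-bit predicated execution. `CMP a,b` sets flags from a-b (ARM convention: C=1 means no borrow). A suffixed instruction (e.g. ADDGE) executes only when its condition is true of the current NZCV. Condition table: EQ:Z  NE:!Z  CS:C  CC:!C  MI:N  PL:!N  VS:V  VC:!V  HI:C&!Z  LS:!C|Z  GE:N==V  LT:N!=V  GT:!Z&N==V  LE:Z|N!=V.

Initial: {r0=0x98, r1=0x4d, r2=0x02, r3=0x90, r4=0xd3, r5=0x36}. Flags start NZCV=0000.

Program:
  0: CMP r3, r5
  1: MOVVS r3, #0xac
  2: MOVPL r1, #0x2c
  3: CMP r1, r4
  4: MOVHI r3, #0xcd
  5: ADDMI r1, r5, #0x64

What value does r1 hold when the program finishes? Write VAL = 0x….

0: ✓ CMP  NZCV=0011
1: ✓ MOVVS  r3←0xac
2: ✓ MOVPL  r1←0x2c
3: ✓ CMP  NZCV=0000
4: · MOVHI
5: · ADDMI

VAL = 0x2c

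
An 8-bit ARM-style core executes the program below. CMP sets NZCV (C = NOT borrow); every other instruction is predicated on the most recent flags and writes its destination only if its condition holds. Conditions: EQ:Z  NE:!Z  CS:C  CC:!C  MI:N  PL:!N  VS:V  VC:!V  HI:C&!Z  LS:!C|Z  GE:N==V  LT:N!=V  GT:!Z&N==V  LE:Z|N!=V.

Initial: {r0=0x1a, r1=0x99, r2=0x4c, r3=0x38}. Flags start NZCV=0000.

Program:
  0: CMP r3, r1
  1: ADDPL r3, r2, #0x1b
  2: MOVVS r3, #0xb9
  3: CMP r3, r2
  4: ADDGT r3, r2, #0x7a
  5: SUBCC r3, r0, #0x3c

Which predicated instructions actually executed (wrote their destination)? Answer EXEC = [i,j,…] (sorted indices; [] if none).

EXEC = [2]

0: ✓ CMP  NZCV=1001
1: · ADDPL
2: ✓ MOVVS  r3←0xb9
3: ✓ CMP  NZCV=0011
4: · ADDGT
5: · SUBCC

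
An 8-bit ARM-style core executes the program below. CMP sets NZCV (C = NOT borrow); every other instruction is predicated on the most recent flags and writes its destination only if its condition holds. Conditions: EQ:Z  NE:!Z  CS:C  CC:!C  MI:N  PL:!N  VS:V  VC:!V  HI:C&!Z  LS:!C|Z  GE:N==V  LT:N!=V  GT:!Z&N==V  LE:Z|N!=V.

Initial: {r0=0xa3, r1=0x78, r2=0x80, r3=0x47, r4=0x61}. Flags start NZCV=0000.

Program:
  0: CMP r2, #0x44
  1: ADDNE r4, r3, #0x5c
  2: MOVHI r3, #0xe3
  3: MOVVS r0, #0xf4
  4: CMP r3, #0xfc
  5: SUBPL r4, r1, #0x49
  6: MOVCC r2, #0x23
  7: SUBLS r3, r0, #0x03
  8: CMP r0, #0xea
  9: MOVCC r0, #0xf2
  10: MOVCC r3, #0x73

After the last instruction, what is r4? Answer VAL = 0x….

VAL = 0xa3

0: ✓ CMP  NZCV=0011
1: ✓ ADDNE  r4←0xa3
2: ✓ MOVHI  r3←0xe3
3: ✓ MOVVS  r0←0xf4
4: ✓ CMP  NZCV=1000
5: · SUBPL
6: ✓ MOVCC  r2←0x23
7: ✓ SUBLS  r3←0xf1
8: ✓ CMP  NZCV=0010
9: · MOVCC
10: · MOVCC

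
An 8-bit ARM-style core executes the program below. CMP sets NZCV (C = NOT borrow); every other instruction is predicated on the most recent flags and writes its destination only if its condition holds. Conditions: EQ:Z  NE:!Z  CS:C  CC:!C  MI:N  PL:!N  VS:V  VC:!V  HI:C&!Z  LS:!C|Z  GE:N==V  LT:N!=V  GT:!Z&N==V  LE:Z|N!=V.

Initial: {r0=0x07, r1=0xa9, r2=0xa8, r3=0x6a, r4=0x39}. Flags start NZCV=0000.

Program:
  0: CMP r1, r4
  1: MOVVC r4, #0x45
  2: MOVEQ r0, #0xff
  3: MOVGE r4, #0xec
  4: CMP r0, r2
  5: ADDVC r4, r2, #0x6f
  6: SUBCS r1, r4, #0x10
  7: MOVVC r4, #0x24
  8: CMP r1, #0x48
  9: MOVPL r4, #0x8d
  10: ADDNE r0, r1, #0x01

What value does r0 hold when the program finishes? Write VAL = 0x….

[0] flags=0011 → (cmp)
[1] flags=0011 VC?F → skip
[2] flags=0011 EQ?F → skip
[3] flags=0011 GE?F → skip
[4] flags=0000 → (cmp)
[5] flags=0000 VC?T → r4=0x17
[6] flags=0000 CS?F → skip
[7] flags=0000 VC?T → r4=0x24
[8] flags=0011 → (cmp)
[9] flags=0011 PL?T → r4=0x8d
[10] flags=0011 NE?T → r0=0xaa

VAL = 0xaa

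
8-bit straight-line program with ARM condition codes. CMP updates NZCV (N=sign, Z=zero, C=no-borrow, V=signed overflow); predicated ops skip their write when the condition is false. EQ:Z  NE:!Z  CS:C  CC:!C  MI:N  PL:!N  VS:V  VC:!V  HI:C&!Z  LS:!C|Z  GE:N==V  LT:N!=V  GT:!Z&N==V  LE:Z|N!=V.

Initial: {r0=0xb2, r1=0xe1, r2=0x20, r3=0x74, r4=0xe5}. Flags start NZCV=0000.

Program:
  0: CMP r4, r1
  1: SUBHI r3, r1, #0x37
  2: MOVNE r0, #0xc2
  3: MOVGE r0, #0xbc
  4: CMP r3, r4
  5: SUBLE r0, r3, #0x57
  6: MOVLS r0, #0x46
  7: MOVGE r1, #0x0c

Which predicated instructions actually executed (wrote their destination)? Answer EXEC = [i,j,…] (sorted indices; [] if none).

EXEC = [1,2,3,5,6]

[0] flags=0010 → (cmp)
[1] flags=0010 HI?T → r3=0xaa
[2] flags=0010 NE?T → r0=0xc2
[3] flags=0010 GE?T → r0=0xbc
[4] flags=1000 → (cmp)
[5] flags=1000 LE?T → r0=0x53
[6] flags=1000 LS?T → r0=0x46
[7] flags=1000 GE?F → skip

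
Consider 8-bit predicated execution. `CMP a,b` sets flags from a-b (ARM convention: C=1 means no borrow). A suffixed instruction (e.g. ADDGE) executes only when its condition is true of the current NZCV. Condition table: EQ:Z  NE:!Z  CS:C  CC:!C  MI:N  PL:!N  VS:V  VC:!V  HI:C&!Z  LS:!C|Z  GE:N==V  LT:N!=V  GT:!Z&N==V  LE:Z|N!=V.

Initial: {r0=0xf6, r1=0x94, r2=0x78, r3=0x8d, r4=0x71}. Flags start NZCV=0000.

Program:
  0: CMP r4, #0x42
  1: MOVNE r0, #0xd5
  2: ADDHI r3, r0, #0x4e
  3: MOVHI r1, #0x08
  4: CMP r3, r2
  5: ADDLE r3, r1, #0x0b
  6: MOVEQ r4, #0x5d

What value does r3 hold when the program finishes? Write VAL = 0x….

0: ✓ CMP  NZCV=0010
1: ✓ MOVNE  r0←0xd5
2: ✓ ADDHI  r3←0x23
3: ✓ MOVHI  r1←0x08
4: ✓ CMP  NZCV=1000
5: ✓ ADDLE  r3←0x13
6: · MOVEQ

VAL = 0x13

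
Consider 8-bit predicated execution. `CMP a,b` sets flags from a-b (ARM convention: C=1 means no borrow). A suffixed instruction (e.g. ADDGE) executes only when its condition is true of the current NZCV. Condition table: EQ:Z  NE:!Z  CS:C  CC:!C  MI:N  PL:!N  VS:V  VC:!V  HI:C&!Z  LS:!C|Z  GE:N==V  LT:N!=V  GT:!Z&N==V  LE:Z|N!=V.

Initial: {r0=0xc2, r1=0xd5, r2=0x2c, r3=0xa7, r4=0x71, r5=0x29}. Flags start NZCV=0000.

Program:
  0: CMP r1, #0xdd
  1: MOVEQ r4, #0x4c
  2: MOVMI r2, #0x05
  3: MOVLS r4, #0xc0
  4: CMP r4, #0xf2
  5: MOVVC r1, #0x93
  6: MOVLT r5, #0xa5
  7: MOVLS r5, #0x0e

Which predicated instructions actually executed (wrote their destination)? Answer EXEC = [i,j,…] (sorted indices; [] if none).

[0] flags=1000 → (cmp)
[1] flags=1000 EQ?F → skip
[2] flags=1000 MI?T → r2=0x05
[3] flags=1000 LS?T → r4=0xc0
[4] flags=1000 → (cmp)
[5] flags=1000 VC?T → r1=0x93
[6] flags=1000 LT?T → r5=0xa5
[7] flags=1000 LS?T → r5=0x0e

EXEC = [2,3,5,6,7]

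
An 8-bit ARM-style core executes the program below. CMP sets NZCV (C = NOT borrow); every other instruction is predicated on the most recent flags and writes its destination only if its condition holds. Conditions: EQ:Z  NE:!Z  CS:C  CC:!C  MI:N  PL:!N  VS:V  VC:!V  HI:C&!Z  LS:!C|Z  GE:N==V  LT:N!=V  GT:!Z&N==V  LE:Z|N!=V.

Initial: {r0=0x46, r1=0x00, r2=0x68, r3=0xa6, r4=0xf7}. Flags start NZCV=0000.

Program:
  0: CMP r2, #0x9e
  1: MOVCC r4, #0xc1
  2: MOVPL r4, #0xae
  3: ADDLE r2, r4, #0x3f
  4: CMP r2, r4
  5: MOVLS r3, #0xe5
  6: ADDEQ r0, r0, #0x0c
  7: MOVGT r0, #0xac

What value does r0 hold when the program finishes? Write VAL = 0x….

[0] flags=1001 → (cmp)
[1] flags=1001 CC?T → r4=0xc1
[2] flags=1001 PL?F → skip
[3] flags=1001 LE?F → skip
[4] flags=1001 → (cmp)
[5] flags=1001 LS?T → r3=0xe5
[6] flags=1001 EQ?F → skip
[7] flags=1001 GT?T → r0=0xac

VAL = 0xac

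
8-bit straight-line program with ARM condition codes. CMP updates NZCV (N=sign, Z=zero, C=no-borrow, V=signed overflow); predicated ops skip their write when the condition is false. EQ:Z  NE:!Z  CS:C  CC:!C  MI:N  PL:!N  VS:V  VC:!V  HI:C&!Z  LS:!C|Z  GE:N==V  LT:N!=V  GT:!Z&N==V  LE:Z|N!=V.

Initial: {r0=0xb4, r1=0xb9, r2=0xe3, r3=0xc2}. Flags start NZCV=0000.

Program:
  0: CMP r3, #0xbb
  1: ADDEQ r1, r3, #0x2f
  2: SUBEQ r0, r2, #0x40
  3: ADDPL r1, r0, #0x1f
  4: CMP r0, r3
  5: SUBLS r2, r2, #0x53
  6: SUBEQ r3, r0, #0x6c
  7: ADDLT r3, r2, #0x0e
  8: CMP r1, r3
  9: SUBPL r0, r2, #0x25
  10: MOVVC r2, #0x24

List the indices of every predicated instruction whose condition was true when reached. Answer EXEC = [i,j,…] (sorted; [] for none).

EXEC = [3,5,7,9,10]

0: ✓ CMP  NZCV=0010
1: · ADDEQ
2: · SUBEQ
3: ✓ ADDPL  r1←0xd3
4: ✓ CMP  NZCV=1000
5: ✓ SUBLS  r2←0x90
6: · SUBEQ
7: ✓ ADDLT  r3←0x9e
8: ✓ CMP  NZCV=0010
9: ✓ SUBPL  r0←0x6b
10: ✓ MOVVC  r2←0x24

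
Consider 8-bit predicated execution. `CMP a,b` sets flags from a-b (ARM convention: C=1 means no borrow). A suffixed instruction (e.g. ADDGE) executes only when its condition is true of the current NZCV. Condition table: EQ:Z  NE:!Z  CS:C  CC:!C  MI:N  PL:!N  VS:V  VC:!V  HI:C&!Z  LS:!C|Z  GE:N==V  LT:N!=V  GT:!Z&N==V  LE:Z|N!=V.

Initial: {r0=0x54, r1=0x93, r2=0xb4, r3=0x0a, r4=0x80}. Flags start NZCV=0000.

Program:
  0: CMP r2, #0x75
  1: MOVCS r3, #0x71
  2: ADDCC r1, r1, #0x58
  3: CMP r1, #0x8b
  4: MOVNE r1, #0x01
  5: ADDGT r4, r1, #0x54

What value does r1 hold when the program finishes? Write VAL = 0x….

0: ✓ CMP  NZCV=0011
1: ✓ MOVCS  r3←0x71
2: · ADDCC
3: ✓ CMP  NZCV=0010
4: ✓ MOVNE  r1←0x01
5: ✓ ADDGT  r4←0x55

VAL = 0x01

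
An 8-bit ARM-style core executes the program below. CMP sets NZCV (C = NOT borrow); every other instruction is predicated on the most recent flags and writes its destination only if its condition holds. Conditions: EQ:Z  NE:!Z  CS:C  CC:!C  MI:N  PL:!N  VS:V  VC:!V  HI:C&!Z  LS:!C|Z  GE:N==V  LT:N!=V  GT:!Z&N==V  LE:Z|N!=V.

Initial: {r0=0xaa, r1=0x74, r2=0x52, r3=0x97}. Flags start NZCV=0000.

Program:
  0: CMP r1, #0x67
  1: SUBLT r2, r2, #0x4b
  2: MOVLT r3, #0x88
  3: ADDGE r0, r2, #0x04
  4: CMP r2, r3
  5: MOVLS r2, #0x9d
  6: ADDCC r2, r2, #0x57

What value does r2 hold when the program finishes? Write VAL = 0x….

[0] flags=0010 → (cmp)
[1] flags=0010 LT?F → skip
[2] flags=0010 LT?F → skip
[3] flags=0010 GE?T → r0=0x56
[4] flags=1001 → (cmp)
[5] flags=1001 LS?T → r2=0x9d
[6] flags=1001 CC?T → r2=0xf4

VAL = 0xf4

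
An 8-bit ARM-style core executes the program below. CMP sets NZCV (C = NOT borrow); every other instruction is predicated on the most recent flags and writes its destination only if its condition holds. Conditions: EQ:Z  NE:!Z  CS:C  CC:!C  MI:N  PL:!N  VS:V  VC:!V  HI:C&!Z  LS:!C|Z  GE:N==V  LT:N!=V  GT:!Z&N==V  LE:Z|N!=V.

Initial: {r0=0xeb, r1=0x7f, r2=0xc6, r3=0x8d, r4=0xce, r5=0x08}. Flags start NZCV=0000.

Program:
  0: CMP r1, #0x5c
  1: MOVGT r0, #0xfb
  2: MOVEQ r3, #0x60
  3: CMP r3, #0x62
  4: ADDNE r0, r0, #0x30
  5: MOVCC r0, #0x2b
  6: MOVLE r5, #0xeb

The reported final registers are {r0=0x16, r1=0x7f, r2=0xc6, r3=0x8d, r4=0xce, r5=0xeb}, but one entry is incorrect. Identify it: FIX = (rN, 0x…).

0: ✓ CMP  NZCV=0010
1: ✓ MOVGT  r0←0xfb
2: · MOVEQ
3: ✓ CMP  NZCV=0011
4: ✓ ADDNE  r0←0x2b
5: · MOVCC
6: ✓ MOVLE  r5←0xeb

FIX = (r0, 0x2b)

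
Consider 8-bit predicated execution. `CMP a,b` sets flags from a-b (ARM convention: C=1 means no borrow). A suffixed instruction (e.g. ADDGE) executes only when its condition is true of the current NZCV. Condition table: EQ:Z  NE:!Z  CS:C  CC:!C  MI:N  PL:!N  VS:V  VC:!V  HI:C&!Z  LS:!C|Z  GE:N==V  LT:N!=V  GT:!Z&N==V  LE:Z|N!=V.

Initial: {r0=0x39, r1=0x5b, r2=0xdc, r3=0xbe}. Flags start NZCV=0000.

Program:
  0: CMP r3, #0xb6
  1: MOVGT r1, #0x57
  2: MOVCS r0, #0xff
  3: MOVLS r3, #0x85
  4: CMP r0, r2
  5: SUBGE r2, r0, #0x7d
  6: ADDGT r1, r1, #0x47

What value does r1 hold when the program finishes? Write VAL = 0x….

VAL = 0x9e

[0] flags=0010 → (cmp)
[1] flags=0010 GT?T → r1=0x57
[2] flags=0010 CS?T → r0=0xff
[3] flags=0010 LS?F → skip
[4] flags=0010 → (cmp)
[5] flags=0010 GE?T → r2=0x82
[6] flags=0010 GT?T → r1=0x9e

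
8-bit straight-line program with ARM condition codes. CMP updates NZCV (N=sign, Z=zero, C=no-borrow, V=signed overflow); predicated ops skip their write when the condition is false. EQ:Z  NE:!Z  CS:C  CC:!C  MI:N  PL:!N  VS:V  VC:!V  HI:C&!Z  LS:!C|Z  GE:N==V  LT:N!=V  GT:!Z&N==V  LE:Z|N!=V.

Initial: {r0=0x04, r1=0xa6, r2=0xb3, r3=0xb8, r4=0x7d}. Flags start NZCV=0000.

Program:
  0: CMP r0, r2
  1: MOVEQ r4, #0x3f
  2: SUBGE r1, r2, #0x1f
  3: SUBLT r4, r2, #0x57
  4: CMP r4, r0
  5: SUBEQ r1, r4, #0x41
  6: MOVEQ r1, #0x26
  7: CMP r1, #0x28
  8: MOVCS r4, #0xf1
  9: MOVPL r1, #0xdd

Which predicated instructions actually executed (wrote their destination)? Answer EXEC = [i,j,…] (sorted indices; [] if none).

0: ✓ CMP  NZCV=0000
1: · MOVEQ
2: ✓ SUBGE  r1←0x94
3: · SUBLT
4: ✓ CMP  NZCV=0010
5: · SUBEQ
6: · MOVEQ
7: ✓ CMP  NZCV=0011
8: ✓ MOVCS  r4←0xf1
9: ✓ MOVPL  r1←0xdd

EXEC = [2,8,9]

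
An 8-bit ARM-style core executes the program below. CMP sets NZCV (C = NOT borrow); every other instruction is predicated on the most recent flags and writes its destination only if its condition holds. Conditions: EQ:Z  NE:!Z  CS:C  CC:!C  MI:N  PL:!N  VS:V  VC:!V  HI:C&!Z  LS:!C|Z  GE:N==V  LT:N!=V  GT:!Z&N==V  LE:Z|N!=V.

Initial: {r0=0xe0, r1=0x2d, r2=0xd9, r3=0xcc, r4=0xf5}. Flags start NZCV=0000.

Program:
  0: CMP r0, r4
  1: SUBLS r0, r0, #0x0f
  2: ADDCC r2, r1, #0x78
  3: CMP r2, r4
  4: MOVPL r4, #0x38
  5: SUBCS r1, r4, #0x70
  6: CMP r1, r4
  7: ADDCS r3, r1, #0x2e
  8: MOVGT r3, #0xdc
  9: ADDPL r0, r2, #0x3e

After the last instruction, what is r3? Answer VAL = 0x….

VAL = 0xdc

0: ✓ CMP  NZCV=1000
1: ✓ SUBLS  r0←0xd1
2: ✓ ADDCC  r2←0xa5
3: ✓ CMP  NZCV=1000
4: · MOVPL
5: · SUBCS
6: ✓ CMP  NZCV=0000
7: · ADDCS
8: ✓ MOVGT  r3←0xdc
9: ✓ ADDPL  r0←0xe3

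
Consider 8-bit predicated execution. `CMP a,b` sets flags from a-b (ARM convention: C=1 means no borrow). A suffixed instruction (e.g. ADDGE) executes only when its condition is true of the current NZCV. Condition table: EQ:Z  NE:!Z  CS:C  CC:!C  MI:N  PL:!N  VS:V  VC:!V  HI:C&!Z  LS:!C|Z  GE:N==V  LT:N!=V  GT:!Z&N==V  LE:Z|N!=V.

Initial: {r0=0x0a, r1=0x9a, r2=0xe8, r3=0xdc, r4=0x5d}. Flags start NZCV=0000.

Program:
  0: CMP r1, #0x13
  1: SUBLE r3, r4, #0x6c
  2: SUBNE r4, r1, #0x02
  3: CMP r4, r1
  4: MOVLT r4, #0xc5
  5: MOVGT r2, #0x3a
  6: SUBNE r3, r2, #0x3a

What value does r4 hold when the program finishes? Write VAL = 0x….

0: ✓ CMP  NZCV=1010
1: ✓ SUBLE  r3←0xf1
2: ✓ SUBNE  r4←0x98
3: ✓ CMP  NZCV=1000
4: ✓ MOVLT  r4←0xc5
5: · MOVGT
6: ✓ SUBNE  r3←0xae

VAL = 0xc5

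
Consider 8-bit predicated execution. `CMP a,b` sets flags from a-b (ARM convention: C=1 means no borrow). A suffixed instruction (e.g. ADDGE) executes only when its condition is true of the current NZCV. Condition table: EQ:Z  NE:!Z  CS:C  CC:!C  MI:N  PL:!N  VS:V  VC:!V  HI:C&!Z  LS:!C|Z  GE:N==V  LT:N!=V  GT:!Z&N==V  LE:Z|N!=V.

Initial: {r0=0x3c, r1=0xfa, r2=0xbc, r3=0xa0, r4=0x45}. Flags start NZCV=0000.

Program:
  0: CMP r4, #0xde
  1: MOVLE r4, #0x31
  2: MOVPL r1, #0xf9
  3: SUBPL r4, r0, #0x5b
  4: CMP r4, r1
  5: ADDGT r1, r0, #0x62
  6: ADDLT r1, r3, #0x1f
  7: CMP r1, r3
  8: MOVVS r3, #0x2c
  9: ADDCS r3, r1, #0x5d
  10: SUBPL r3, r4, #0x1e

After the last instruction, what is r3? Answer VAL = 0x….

0: ✓ CMP  NZCV=0000
1: · MOVLE
2: ✓ MOVPL  r1←0xf9
3: ✓ SUBPL  r4←0xe1
4: ✓ CMP  NZCV=1000
5: · ADDGT
6: ✓ ADDLT  r1←0xbf
7: ✓ CMP  NZCV=0010
8: · MOVVS
9: ✓ ADDCS  r3←0x1c
10: ✓ SUBPL  r3←0xc3

VAL = 0xc3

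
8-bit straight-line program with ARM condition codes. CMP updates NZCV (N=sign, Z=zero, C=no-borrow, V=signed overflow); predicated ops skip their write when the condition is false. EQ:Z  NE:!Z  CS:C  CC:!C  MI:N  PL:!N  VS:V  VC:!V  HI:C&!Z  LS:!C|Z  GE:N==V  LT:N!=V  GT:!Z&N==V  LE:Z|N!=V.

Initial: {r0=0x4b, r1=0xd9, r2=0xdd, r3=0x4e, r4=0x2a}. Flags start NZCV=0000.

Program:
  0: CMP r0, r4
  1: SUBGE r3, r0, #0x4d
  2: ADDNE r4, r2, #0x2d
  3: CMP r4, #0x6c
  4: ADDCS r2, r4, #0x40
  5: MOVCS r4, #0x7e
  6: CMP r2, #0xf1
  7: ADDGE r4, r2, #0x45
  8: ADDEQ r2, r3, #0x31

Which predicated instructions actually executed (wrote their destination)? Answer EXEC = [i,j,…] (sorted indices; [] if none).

EXEC = [1,2]

[0] flags=0010 → (cmp)
[1] flags=0010 GE?T → r3=0xfe
[2] flags=0010 NE?T → r4=0x0a
[3] flags=1000 → (cmp)
[4] flags=1000 CS?F → skip
[5] flags=1000 CS?F → skip
[6] flags=1000 → (cmp)
[7] flags=1000 GE?F → skip
[8] flags=1000 EQ?F → skip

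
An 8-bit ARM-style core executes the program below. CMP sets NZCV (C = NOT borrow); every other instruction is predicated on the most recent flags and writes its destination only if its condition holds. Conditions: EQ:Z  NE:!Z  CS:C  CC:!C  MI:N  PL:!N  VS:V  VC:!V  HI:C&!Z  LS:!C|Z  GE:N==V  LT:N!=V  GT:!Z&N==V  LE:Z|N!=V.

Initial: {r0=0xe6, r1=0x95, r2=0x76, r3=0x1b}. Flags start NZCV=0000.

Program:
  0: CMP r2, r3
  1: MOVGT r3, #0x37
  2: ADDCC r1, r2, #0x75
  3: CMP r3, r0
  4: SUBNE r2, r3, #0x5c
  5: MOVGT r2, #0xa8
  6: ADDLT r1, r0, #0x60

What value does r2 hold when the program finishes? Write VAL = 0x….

VAL = 0xa8

[0] flags=0010 → (cmp)
[1] flags=0010 GT?T → r3=0x37
[2] flags=0010 CC?F → skip
[3] flags=0000 → (cmp)
[4] flags=0000 NE?T → r2=0xdb
[5] flags=0000 GT?T → r2=0xa8
[6] flags=0000 LT?F → skip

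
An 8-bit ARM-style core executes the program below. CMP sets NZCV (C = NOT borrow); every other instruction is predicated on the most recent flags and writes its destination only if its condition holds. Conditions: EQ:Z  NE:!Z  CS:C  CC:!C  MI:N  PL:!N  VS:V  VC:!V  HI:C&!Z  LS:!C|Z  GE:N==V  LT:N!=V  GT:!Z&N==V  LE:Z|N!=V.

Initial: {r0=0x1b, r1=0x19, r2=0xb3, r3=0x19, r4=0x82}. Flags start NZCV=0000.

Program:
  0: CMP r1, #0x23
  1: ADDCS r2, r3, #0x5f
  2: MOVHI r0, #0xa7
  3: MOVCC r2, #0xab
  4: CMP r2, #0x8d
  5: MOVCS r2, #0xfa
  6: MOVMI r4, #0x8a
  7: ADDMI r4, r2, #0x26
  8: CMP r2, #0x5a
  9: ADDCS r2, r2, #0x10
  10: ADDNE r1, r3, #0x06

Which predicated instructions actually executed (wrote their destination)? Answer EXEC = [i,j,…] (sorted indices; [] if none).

0: ✓ CMP  NZCV=1000
1: · ADDCS
2: · MOVHI
3: ✓ MOVCC  r2←0xab
4: ✓ CMP  NZCV=0010
5: ✓ MOVCS  r2←0xfa
6: · MOVMI
7: · ADDMI
8: ✓ CMP  NZCV=1010
9: ✓ ADDCS  r2←0x0a
10: ✓ ADDNE  r1←0x1f

EXEC = [3,5,9,10]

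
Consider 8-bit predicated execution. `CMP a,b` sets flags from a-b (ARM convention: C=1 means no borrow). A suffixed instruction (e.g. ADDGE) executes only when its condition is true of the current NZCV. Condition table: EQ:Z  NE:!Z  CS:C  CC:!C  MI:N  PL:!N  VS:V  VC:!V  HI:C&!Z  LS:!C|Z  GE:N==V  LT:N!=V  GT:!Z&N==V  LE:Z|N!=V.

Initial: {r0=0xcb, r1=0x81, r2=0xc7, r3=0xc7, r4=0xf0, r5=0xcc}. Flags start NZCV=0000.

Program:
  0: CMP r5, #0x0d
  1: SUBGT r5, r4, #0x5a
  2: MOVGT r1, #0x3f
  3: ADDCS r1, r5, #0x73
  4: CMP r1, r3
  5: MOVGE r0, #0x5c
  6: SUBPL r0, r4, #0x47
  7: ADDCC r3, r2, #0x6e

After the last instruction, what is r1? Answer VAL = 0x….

VAL = 0x3f

[0] flags=1010 → (cmp)
[1] flags=1010 GT?F → skip
[2] flags=1010 GT?F → skip
[3] flags=1010 CS?T → r1=0x3f
[4] flags=0000 → (cmp)
[5] flags=0000 GE?T → r0=0x5c
[6] flags=0000 PL?T → r0=0xa9
[7] flags=0000 CC?T → r3=0x35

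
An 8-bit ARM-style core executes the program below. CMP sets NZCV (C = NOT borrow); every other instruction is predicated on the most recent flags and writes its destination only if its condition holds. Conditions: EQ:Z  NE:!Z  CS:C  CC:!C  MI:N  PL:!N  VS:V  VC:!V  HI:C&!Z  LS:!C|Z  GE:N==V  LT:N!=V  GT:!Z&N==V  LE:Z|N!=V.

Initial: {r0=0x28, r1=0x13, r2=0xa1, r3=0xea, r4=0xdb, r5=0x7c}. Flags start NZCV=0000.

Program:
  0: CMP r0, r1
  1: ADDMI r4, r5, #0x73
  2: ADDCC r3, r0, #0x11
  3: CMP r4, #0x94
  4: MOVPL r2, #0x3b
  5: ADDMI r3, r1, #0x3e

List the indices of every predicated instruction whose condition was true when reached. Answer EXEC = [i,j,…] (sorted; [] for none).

[0] flags=0010 → (cmp)
[1] flags=0010 MI?F → skip
[2] flags=0010 CC?F → skip
[3] flags=0010 → (cmp)
[4] flags=0010 PL?T → r2=0x3b
[5] flags=0010 MI?F → skip

EXEC = [4]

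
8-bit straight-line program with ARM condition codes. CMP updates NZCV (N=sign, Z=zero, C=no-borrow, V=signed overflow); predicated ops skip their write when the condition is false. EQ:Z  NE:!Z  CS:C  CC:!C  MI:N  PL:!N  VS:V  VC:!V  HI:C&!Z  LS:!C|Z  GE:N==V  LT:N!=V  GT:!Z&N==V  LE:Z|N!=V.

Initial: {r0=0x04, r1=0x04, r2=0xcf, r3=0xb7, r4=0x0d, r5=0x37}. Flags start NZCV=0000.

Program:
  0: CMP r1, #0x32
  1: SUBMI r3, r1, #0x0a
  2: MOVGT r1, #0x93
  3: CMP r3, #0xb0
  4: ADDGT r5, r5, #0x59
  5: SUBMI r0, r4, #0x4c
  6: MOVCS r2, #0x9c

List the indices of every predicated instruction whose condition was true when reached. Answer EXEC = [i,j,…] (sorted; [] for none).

EXEC = [1,4,6]

0: ✓ CMP  NZCV=1000
1: ✓ SUBMI  r3←0xfa
2: · MOVGT
3: ✓ CMP  NZCV=0010
4: ✓ ADDGT  r5←0x90
5: · SUBMI
6: ✓ MOVCS  r2←0x9c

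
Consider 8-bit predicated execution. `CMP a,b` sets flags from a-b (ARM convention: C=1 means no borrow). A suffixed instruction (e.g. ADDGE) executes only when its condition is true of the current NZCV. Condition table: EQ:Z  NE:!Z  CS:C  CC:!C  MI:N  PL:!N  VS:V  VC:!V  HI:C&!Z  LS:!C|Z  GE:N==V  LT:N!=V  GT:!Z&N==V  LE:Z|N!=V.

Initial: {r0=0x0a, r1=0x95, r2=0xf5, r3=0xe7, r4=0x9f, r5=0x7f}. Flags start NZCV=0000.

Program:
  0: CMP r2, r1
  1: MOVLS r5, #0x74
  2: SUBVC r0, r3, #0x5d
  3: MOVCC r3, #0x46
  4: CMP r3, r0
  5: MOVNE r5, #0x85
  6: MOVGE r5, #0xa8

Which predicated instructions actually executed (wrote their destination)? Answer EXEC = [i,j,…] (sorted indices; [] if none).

EXEC = [2,5,6]

[0] flags=0010 → (cmp)
[1] flags=0010 LS?F → skip
[2] flags=0010 VC?T → r0=0x8a
[3] flags=0010 CC?F → skip
[4] flags=0010 → (cmp)
[5] flags=0010 NE?T → r5=0x85
[6] flags=0010 GE?T → r5=0xa8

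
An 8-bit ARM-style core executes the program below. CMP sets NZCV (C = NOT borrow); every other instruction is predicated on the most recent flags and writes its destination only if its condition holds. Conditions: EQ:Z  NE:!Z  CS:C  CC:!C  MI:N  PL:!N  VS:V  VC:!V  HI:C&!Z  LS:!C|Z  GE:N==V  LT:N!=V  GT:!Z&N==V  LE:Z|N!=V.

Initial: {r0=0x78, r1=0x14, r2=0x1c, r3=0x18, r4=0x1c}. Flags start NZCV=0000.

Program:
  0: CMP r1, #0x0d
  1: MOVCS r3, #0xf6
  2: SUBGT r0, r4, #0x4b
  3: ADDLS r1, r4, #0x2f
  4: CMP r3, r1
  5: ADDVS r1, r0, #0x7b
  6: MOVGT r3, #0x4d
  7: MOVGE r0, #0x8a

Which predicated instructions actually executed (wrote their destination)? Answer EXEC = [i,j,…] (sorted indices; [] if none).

0: ✓ CMP  NZCV=0010
1: ✓ MOVCS  r3←0xf6
2: ✓ SUBGT  r0←0xd1
3: · ADDLS
4: ✓ CMP  NZCV=1010
5: · ADDVS
6: · MOVGT
7: · MOVGE

EXEC = [1,2]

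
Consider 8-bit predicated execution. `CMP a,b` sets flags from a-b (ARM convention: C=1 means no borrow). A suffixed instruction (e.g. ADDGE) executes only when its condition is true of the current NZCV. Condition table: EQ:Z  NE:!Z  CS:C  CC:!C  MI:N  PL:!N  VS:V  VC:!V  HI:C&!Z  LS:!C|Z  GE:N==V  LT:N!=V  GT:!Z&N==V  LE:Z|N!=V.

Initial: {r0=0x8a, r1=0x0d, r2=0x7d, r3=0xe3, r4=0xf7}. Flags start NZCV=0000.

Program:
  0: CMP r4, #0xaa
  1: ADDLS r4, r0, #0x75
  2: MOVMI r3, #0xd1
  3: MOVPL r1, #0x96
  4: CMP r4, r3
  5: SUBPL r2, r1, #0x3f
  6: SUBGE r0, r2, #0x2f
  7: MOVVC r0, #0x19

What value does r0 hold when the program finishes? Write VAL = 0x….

0: ✓ CMP  NZCV=0010
1: · ADDLS
2: · MOVMI
3: ✓ MOVPL  r1←0x96
4: ✓ CMP  NZCV=0010
5: ✓ SUBPL  r2←0x57
6: ✓ SUBGE  r0←0x28
7: ✓ MOVVC  r0←0x19

VAL = 0x19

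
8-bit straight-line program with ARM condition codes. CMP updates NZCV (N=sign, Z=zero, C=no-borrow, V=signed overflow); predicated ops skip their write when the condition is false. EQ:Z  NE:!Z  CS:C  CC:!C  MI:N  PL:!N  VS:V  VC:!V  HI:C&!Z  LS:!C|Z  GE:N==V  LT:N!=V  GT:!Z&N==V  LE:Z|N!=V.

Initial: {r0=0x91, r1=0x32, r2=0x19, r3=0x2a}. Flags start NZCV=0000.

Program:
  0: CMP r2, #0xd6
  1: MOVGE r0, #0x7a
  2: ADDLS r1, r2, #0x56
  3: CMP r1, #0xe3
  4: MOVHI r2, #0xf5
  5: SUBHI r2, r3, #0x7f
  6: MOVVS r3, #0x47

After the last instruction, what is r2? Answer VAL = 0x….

VAL = 0x19

[0] flags=0000 → (cmp)
[1] flags=0000 GE?T → r0=0x7a
[2] flags=0000 LS?T → r1=0x6f
[3] flags=1001 → (cmp)
[4] flags=1001 HI?F → skip
[5] flags=1001 HI?F → skip
[6] flags=1001 VS?T → r3=0x47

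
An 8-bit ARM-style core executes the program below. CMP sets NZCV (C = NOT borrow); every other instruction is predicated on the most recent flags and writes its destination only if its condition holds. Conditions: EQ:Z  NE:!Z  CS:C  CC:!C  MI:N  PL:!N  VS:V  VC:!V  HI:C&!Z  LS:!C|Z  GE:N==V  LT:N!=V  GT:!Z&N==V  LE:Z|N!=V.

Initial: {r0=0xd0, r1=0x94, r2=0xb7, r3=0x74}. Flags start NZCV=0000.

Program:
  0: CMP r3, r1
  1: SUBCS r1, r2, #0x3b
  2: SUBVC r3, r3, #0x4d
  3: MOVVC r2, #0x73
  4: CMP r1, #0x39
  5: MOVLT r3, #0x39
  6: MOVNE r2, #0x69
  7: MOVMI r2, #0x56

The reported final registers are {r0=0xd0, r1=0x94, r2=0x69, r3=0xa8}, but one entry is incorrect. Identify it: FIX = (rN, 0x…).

[0] flags=1001 → (cmp)
[1] flags=1001 CS?F → skip
[2] flags=1001 VC?F → skip
[3] flags=1001 VC?F → skip
[4] flags=0011 → (cmp)
[5] flags=0011 LT?T → r3=0x39
[6] flags=0011 NE?T → r2=0x69
[7] flags=0011 MI?F → skip

FIX = (r3, 0x39)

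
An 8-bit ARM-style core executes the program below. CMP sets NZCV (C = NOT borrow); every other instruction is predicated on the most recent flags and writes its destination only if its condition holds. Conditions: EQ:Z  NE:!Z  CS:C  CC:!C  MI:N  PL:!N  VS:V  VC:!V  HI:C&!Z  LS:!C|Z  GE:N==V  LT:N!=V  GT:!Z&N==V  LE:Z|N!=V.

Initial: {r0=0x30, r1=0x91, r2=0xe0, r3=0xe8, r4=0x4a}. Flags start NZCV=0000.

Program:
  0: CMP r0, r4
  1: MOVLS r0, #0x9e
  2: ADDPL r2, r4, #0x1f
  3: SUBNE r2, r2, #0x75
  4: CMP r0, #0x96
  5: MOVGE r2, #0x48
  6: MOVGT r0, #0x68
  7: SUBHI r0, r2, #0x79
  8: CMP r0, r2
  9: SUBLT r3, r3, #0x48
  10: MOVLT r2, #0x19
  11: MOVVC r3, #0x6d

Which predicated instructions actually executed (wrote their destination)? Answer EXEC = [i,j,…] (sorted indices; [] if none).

EXEC = [1,3,5,6,7,9,10,11]

[0] flags=1000 → (cmp)
[1] flags=1000 LS?T → r0=0x9e
[2] flags=1000 PL?F → skip
[3] flags=1000 NE?T → r2=0x6b
[4] flags=0010 → (cmp)
[5] flags=0010 GE?T → r2=0x48
[6] flags=0010 GT?T → r0=0x68
[7] flags=0010 HI?T → r0=0xcf
[8] flags=1010 → (cmp)
[9] flags=1010 LT?T → r3=0xa0
[10] flags=1010 LT?T → r2=0x19
[11] flags=1010 VC?T → r3=0x6d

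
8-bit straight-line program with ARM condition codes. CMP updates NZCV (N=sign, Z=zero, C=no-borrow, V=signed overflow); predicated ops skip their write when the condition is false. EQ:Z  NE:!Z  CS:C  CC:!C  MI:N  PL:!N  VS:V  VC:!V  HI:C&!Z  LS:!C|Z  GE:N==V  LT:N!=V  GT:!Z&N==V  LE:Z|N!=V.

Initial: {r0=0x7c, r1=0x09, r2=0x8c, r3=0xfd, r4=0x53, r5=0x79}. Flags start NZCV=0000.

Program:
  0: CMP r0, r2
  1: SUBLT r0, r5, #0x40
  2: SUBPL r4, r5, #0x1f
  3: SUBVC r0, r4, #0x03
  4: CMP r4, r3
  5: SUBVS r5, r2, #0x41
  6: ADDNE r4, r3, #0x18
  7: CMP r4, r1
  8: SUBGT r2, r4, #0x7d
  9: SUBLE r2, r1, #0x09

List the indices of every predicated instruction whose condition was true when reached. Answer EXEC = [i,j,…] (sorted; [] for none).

0: ✓ CMP  NZCV=1001
1: · SUBLT
2: · SUBPL
3: · SUBVC
4: ✓ CMP  NZCV=0000
5: · SUBVS
6: ✓ ADDNE  r4←0x15
7: ✓ CMP  NZCV=0010
8: ✓ SUBGT  r2←0x98
9: · SUBLE

EXEC = [6,8]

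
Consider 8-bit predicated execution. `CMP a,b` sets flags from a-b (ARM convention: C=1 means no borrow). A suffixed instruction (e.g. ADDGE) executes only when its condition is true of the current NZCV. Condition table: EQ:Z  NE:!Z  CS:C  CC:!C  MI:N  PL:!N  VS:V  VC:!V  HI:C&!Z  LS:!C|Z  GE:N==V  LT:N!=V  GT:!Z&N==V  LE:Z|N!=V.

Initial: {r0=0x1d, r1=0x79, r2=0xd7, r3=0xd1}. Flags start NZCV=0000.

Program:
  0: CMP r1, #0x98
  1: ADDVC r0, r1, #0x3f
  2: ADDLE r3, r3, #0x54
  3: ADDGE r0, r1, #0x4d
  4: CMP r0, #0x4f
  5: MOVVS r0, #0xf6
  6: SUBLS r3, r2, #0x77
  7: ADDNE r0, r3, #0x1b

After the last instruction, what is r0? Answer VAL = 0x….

VAL = 0xec

[0] flags=1001 → (cmp)
[1] flags=1001 VC?F → skip
[2] flags=1001 LE?F → skip
[3] flags=1001 GE?T → r0=0xc6
[4] flags=0011 → (cmp)
[5] flags=0011 VS?T → r0=0xf6
[6] flags=0011 LS?F → skip
[7] flags=0011 NE?T → r0=0xec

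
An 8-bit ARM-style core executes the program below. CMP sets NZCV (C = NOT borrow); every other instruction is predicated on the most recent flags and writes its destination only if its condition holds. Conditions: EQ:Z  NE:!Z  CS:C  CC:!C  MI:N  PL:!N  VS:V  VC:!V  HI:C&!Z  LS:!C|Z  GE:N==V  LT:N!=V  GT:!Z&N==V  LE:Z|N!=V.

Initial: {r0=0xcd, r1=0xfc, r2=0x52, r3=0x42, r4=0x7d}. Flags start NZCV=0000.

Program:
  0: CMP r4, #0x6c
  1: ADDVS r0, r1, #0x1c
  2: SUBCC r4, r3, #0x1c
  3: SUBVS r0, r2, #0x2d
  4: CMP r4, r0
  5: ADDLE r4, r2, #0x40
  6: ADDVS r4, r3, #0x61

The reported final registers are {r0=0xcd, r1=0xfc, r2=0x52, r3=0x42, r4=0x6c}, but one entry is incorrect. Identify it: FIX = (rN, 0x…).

0: ✓ CMP  NZCV=0010
1: · ADDVS
2: · SUBCC
3: · SUBVS
4: ✓ CMP  NZCV=1001
5: · ADDLE
6: ✓ ADDVS  r4←0xa3

FIX = (r4, 0xa3)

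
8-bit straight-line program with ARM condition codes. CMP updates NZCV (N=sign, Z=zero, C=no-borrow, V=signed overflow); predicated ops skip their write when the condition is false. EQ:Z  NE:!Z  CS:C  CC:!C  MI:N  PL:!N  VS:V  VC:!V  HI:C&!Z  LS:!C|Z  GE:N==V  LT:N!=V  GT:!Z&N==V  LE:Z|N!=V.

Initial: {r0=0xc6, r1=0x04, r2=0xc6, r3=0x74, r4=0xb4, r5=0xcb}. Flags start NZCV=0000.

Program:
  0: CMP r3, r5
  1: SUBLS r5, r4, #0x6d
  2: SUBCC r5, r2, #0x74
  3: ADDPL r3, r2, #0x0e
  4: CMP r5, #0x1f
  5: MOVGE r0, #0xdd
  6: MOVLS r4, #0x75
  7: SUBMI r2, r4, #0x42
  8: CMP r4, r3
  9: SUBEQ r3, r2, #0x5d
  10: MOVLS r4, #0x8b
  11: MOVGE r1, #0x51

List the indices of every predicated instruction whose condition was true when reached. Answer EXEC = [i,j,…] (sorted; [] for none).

[0] flags=1001 → (cmp)
[1] flags=1001 LS?T → r5=0x47
[2] flags=1001 CC?T → r5=0x52
[3] flags=1001 PL?F → skip
[4] flags=0010 → (cmp)
[5] flags=0010 GE?T → r0=0xdd
[6] flags=0010 LS?F → skip
[7] flags=0010 MI?F → skip
[8] flags=0011 → (cmp)
[9] flags=0011 EQ?F → skip
[10] flags=0011 LS?F → skip
[11] flags=0011 GE?F → skip

EXEC = [1,2,5]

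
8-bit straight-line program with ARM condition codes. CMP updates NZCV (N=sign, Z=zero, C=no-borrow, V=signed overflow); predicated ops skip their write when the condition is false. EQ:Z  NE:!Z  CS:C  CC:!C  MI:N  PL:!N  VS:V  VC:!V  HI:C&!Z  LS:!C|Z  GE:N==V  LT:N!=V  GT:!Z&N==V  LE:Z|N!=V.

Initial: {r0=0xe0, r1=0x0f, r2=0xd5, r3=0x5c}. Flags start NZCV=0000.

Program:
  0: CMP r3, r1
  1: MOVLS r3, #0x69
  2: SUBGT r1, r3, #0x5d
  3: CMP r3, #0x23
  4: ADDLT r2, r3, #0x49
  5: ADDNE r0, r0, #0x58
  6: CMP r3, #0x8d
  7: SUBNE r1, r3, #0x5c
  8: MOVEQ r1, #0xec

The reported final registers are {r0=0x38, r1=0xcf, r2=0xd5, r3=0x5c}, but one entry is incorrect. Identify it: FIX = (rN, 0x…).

FIX = (r1, 0x00)

[0] flags=0010 → (cmp)
[1] flags=0010 LS?F → skip
[2] flags=0010 GT?T → r1=0xff
[3] flags=0010 → (cmp)
[4] flags=0010 LT?F → skip
[5] flags=0010 NE?T → r0=0x38
[6] flags=1001 → (cmp)
[7] flags=1001 NE?T → r1=0x00
[8] flags=1001 EQ?F → skip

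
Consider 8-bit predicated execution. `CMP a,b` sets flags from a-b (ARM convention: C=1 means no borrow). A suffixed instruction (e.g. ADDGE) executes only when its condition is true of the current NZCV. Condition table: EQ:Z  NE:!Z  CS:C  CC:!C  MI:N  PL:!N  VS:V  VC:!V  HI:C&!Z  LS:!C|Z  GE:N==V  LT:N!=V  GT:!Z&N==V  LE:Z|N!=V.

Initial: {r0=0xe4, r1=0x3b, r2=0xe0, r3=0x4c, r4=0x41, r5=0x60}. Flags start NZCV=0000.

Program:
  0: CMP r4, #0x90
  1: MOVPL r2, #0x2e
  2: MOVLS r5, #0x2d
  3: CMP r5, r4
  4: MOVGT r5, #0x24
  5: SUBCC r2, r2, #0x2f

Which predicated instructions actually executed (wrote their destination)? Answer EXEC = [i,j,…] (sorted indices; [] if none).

EXEC = [2,5]

0: ✓ CMP  NZCV=1001
1: · MOVPL
2: ✓ MOVLS  r5←0x2d
3: ✓ CMP  NZCV=1000
4: · MOVGT
5: ✓ SUBCC  r2←0xb1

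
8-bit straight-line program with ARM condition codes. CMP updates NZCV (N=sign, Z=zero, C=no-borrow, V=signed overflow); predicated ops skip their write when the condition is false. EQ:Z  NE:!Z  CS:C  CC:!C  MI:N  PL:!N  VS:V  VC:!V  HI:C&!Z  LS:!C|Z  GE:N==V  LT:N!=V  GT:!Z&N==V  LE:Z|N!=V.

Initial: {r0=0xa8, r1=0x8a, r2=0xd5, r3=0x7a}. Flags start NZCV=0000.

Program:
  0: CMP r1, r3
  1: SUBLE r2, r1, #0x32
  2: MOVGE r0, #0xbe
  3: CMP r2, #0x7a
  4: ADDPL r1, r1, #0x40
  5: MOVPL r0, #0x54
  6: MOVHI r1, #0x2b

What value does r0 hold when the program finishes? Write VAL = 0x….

0: ✓ CMP  NZCV=0011
1: ✓ SUBLE  r2←0x58
2: · MOVGE
3: ✓ CMP  NZCV=1000
4: · ADDPL
5: · MOVPL
6: · MOVHI

VAL = 0xa8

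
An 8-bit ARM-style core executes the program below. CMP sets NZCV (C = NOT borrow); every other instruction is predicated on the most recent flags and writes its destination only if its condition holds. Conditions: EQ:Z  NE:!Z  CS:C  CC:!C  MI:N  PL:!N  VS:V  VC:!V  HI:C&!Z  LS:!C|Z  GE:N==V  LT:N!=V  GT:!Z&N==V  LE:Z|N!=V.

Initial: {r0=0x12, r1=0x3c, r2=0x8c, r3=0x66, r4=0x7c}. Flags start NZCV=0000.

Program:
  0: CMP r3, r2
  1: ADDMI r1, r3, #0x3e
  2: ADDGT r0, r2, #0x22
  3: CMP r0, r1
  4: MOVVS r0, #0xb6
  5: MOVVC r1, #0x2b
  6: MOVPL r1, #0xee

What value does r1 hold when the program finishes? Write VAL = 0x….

0: ✓ CMP  NZCV=1001
1: ✓ ADDMI  r1←0xa4
2: ✓ ADDGT  r0←0xae
3: ✓ CMP  NZCV=0010
4: · MOVVS
5: ✓ MOVVC  r1←0x2b
6: ✓ MOVPL  r1←0xee

VAL = 0xee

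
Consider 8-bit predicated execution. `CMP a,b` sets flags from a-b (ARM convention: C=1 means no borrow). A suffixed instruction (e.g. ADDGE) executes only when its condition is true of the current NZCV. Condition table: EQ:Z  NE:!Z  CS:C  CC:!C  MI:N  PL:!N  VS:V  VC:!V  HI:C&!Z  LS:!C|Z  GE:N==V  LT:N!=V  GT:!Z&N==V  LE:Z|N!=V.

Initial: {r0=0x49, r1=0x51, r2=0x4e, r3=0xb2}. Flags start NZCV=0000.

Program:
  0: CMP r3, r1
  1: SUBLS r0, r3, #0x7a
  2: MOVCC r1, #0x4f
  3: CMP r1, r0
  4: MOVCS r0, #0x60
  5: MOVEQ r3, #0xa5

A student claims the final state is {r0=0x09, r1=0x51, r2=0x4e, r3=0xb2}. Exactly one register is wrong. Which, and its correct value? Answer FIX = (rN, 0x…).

FIX = (r0, 0x60)

0: ✓ CMP  NZCV=0011
1: · SUBLS
2: · MOVCC
3: ✓ CMP  NZCV=0010
4: ✓ MOVCS  r0←0x60
5: · MOVEQ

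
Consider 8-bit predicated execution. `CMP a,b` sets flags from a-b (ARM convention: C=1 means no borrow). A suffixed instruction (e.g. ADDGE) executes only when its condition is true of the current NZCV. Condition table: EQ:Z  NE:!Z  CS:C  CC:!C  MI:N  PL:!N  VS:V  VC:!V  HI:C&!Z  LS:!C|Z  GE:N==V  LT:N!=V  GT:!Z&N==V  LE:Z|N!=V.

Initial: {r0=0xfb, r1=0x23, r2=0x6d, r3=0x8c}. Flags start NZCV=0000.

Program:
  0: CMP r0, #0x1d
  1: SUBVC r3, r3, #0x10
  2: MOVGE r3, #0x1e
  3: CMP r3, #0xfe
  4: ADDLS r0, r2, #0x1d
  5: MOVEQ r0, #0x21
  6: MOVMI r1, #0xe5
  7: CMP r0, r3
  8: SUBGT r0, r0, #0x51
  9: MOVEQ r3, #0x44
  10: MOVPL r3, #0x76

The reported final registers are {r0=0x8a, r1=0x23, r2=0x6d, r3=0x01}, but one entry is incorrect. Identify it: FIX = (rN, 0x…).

FIX = (r3, 0x76)

0: ✓ CMP  NZCV=1010
1: ✓ SUBVC  r3←0x7c
2: · MOVGE
3: ✓ CMP  NZCV=0000
4: ✓ ADDLS  r0←0x8a
5: · MOVEQ
6: · MOVMI
7: ✓ CMP  NZCV=0011
8: · SUBGT
9: · MOVEQ
10: ✓ MOVPL  r3←0x76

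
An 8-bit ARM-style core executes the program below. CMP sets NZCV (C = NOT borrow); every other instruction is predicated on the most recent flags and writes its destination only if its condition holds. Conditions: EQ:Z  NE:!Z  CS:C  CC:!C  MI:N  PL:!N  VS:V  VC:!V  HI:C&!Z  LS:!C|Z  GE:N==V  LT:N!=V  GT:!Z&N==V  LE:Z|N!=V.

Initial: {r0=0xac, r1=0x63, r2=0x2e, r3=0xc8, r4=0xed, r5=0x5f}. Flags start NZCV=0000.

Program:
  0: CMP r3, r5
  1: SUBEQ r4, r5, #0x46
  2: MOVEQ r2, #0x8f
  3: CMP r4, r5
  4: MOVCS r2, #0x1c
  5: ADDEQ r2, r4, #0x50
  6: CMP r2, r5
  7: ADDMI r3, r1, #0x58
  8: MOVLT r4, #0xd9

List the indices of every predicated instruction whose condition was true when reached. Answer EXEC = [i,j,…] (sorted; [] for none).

EXEC = [4,7,8]

[0] flags=0011 → (cmp)
[1] flags=0011 EQ?F → skip
[2] flags=0011 EQ?F → skip
[3] flags=1010 → (cmp)
[4] flags=1010 CS?T → r2=0x1c
[5] flags=1010 EQ?F → skip
[6] flags=1000 → (cmp)
[7] flags=1000 MI?T → r3=0xbb
[8] flags=1000 LT?T → r4=0xd9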